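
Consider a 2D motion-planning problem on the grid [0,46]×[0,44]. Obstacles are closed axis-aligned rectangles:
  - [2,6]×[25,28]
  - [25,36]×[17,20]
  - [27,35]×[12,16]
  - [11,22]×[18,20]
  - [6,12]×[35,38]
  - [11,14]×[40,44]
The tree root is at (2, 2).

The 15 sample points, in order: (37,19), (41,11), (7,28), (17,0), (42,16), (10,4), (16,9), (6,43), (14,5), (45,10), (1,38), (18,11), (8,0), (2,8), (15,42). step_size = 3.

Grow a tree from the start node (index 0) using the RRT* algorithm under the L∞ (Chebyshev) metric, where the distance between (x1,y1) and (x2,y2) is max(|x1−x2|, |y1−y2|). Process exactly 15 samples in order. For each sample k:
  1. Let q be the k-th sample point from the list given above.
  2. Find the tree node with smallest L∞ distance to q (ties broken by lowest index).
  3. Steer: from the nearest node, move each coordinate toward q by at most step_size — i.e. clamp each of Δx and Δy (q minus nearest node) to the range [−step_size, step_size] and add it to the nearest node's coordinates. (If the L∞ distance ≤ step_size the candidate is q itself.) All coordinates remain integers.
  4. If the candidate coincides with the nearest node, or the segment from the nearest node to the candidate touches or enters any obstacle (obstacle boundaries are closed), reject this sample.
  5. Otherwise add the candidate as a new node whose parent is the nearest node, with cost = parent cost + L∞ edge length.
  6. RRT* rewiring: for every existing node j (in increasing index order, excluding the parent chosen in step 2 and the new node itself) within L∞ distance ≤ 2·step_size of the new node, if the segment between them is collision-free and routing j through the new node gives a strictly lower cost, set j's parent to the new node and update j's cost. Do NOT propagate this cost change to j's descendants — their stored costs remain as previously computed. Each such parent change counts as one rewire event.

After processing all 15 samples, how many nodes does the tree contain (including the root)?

Node count: 16

1. q=(37,19) nearest=0 d=35 new=(5,5) → add node 1 parent=0 cost=3
2. q=(41,11) nearest=1 d=36 new=(8,8) → add node 2 parent=1 cost=6
3. q=(7,28) nearest=2 d=20 new=(7,11) → add node 3 parent=2 cost=9
4. q=(17,0) nearest=2 d=9 new=(11,5) → add node 4 parent=2 cost=9
5. q=(42,16) nearest=4 d=31 new=(14,8) → add node 5 parent=4 cost=12
6. q=(10,4) nearest=4 d=1 new=(10,4) → add node 6 parent=4 cost=10
7. q=(16,9) nearest=5 d=2 new=(16,9) → add node 7 parent=5 cost=14
8. q=(6,43) nearest=3 d=32 new=(6,14) → add node 8 parent=3 cost=12
9. q=(14,5) nearest=4 d=3 new=(14,5) → add node 9 parent=4 cost=12
10. q=(45,10) nearest=7 d=29 new=(19,10) → add node 10 parent=7 cost=17
11. q=(1,38) nearest=8 d=24 new=(3,17) → add node 11 parent=8 cost=15
12. q=(18,11) nearest=10 d=1 new=(18,11) → add node 12 parent=10 cost=18
13. q=(8,0) nearest=6 d=4 new=(8,1) → add node 13 parent=6 cost=13
14. q=(2,8) nearest=1 d=3 new=(2,8) → add node 14 parent=1 cost=6
15. q=(15,42) nearest=11 d=25 new=(6,20) → add node 15 parent=11 cost=18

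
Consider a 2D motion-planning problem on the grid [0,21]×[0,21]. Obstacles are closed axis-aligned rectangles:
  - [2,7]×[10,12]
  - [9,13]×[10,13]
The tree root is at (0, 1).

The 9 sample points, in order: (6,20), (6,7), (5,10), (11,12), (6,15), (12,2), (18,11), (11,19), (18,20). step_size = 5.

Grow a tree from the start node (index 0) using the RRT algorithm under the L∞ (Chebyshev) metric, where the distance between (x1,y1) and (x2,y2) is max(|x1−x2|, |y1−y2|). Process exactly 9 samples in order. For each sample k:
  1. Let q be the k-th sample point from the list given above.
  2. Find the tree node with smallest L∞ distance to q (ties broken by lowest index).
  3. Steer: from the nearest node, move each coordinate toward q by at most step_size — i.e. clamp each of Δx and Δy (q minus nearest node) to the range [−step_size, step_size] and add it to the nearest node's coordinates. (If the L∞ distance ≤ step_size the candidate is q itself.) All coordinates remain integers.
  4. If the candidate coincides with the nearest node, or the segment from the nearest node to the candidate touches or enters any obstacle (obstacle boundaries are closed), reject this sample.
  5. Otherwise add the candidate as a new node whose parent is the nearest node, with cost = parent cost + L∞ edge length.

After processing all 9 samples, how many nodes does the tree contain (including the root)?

Node count: 5

1. q=(6,20) nearest=0 d=19 new=(5,6) → add node 1 parent=0 cost=5
2. q=(6,7) nearest=1 d=1 new=(6,7) → add node 2 parent=1 cost=6
3. q=(5,10) nearest=2 d=3 new=(5,10) → blocked by [2,7]×[10,12], reject
4. q=(11,12) nearest=2 d=5 new=(11,12) → blocked by [9,13]×[10,13], reject
5. q=(6,15) nearest=2 d=8 new=(6,12) → blocked by [2,7]×[10,12], reject
6. q=(12,2) nearest=2 d=6 new=(11,2) → add node 3 parent=2 cost=11
7. q=(18,11) nearest=3 d=9 new=(16,7) → add node 4 parent=3 cost=16
8. q=(11,19) nearest=2 d=12 new=(11,12) → blocked by [9,13]×[10,13], reject
9. q=(18,20) nearest=2 d=13 new=(11,12) → blocked by [9,13]×[10,13], reject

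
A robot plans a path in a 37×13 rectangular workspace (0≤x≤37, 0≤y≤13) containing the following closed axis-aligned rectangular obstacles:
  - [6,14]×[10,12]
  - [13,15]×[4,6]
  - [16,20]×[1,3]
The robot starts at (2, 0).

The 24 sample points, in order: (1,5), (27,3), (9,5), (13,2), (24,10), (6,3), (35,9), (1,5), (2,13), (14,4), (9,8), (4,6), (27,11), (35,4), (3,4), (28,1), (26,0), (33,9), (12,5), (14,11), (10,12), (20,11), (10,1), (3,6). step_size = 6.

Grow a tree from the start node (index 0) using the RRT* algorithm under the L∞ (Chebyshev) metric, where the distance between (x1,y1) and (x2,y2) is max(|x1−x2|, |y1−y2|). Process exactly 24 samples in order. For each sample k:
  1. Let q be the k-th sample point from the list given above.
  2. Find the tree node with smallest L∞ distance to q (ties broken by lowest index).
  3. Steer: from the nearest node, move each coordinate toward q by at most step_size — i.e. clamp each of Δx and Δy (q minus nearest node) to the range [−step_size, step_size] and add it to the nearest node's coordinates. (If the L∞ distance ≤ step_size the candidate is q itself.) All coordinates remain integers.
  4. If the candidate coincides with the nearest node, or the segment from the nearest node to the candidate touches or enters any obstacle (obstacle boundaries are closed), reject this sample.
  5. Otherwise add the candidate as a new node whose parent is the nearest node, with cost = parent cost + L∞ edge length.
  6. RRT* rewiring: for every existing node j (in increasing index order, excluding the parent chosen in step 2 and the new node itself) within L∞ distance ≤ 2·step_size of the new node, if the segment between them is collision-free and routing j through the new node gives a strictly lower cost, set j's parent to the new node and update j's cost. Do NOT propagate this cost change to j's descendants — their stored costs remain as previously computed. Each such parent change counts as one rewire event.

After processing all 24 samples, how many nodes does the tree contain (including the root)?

1. q=(1,5) nearest=0 d=5 new=(1,5) → add node 1 parent=0 cost=5
2. q=(27,3) nearest=0 d=25 new=(8,3) → add node 2 parent=0 cost=6
3. q=(9,5) nearest=2 d=2 new=(9,5) → add node 3 parent=2 cost=8
4. q=(13,2) nearest=3 d=4 new=(13,2) → add node 4 parent=3 cost=12
5. q=(24,10) nearest=4 d=11 new=(19,8) → blocked by [13,15]×[4,6], reject
6. q=(6,3) nearest=2 d=2 new=(6,3) → add node 5 parent=2 cost=8
7. q=(35,9) nearest=4 d=22 new=(19,8) → blocked by [13,15]×[4,6], reject
8. q=(1,5) nearest=1 d=0 → coincident, reject
9. q=(2,13) nearest=1 d=8 new=(2,11) → add node 6 parent=1 cost=11
10. q=(14,4) nearest=4 d=2 new=(14,4) → blocked by [13,15]×[4,6], reject
11. q=(9,8) nearest=3 d=3 new=(9,8) → add node 7 parent=3 cost=11
12. q=(4,6) nearest=1 d=3 new=(4,6) → add node 8 parent=1 cost=8
13. q=(27,11) nearest=4 d=14 new=(19,8) → blocked by [13,15]×[4,6], reject
14. q=(35,4) nearest=4 d=22 new=(19,4) → blocked by [16,20]×[1,3], reject
15. q=(3,4) nearest=1 d=2 new=(3,4) → add node 9 parent=1 cost=7
16. q=(28,1) nearest=4 d=15 new=(19,1) → blocked by [16,20]×[1,3], reject
17. q=(26,0) nearest=4 d=13 new=(19,0) → blocked by [16,20]×[1,3], reject
18. q=(33,9) nearest=4 d=20 new=(19,8) → blocked by [13,15]×[4,6], reject
19. q=(12,5) nearest=3 d=3 new=(12,5) → add node 10 parent=3 cost=11
20. q=(14,11) nearest=7 d=5 new=(14,11) → blocked by [6,14]×[10,12], reject
21. q=(10,12) nearest=7 d=4 new=(10,12) → blocked by [6,14]×[10,12], reject
22. q=(20,11) nearest=10 d=8 new=(18,11) → blocked by [13,15]×[4,6], reject
23. q=(10,1) nearest=2 d=2 new=(10,1) → add node 11 parent=2 cost=8; rewire 4→11 (11<12)
24. q=(3,6) nearest=8 d=1 new=(3,6) → add node 12 parent=8 cost=9

Node count: 13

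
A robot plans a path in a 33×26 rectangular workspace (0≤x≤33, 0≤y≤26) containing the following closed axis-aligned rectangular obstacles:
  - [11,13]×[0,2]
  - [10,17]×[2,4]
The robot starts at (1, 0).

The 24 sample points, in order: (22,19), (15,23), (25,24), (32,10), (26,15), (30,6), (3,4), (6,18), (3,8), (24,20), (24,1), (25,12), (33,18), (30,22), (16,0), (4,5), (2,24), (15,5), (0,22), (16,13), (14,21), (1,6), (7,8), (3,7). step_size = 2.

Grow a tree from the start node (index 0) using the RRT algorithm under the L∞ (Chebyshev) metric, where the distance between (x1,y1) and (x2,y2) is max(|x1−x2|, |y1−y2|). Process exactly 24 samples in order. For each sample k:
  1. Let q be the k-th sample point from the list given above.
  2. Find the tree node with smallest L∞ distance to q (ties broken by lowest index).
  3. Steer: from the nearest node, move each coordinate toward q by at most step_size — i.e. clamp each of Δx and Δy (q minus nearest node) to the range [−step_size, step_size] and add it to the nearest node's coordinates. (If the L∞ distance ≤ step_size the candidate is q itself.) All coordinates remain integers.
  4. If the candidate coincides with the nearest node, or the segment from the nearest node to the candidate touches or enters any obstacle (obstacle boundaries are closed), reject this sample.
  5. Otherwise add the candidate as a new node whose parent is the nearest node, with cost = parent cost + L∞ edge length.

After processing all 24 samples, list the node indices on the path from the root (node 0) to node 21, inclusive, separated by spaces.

1. q=(22,19) nearest=0 d=21 new=(3,2) → add node 1 parent=0 cost=2
2. q=(15,23) nearest=1 d=21 new=(5,4) → add node 2 parent=1 cost=4
3. q=(25,24) nearest=2 d=20 new=(7,6) → add node 3 parent=2 cost=6
4. q=(32,10) nearest=3 d=25 new=(9,8) → add node 4 parent=3 cost=8
5. q=(26,15) nearest=4 d=17 new=(11,10) → add node 5 parent=4 cost=10
6. q=(30,6) nearest=5 d=19 new=(13,8) → add node 6 parent=5 cost=12
7. q=(3,4) nearest=1 d=2 new=(3,4) → add node 7 parent=1 cost=4
8. q=(6,18) nearest=5 d=8 new=(9,12) → add node 8 parent=5 cost=12
9. q=(3,8) nearest=2 d=4 new=(3,6) → add node 9 parent=2 cost=6
10. q=(24,20) nearest=6 d=12 new=(15,10) → add node 10 parent=6 cost=14
11. q=(24,1) nearest=10 d=9 new=(17,8) → add node 11 parent=10 cost=16
12. q=(25,12) nearest=11 d=8 new=(19,10) → add node 12 parent=11 cost=18
13. q=(33,18) nearest=12 d=14 new=(21,12) → add node 13 parent=12 cost=20
14. q=(30,22) nearest=13 d=10 new=(23,14) → add node 14 parent=13 cost=22
15. q=(16,0) nearest=4 d=8 new=(11,6) → add node 15 parent=4 cost=10
16. q=(4,5) nearest=2 d=1 new=(4,5) → add node 16 parent=2 cost=5
17. q=(2,24) nearest=8 d=12 new=(7,14) → add node 17 parent=8 cost=14
18. q=(15,5) nearest=6 d=3 new=(15,6) → add node 18 parent=6 cost=14
19. q=(0,22) nearest=17 d=8 new=(5,16) → add node 19 parent=17 cost=16
20. q=(16,13) nearest=10 d=3 new=(16,12) → add node 20 parent=10 cost=16
21. q=(14,21) nearest=17 d=7 new=(9,16) → add node 21 parent=17 cost=16
22. q=(1,6) nearest=7 d=2 new=(1,6) → add node 22 parent=7 cost=6
23. q=(7,8) nearest=3 d=2 new=(7,8) → add node 23 parent=3 cost=8
24. q=(3,7) nearest=9 d=1 new=(3,7) → add node 24 parent=9 cost=7

Path: 0 1 2 3 4 5 8 17 21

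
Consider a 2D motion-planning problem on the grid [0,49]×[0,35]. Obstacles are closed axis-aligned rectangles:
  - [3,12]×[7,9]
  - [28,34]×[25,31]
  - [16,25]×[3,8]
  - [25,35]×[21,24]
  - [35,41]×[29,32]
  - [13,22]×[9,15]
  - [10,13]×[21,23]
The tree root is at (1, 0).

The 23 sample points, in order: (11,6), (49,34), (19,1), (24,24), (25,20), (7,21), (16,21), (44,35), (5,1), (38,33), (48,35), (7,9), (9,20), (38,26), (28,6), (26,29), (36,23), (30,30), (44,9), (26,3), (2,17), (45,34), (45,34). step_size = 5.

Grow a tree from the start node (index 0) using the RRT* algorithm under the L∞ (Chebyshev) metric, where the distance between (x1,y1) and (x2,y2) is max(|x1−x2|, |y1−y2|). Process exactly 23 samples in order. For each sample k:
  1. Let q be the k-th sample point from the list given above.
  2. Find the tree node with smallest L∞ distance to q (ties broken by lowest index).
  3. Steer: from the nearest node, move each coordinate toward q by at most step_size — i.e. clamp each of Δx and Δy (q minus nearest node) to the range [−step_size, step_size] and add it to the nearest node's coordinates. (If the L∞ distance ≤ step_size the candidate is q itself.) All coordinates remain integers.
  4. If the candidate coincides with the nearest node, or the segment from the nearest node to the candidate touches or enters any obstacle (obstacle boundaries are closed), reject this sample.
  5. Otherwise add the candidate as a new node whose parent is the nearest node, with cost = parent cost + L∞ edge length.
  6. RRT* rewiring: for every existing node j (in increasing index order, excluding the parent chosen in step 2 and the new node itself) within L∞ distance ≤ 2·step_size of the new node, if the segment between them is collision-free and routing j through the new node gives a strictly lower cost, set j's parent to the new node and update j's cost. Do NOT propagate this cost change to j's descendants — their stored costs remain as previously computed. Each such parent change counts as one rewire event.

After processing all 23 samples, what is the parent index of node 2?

Parent of node 2: 1

1. q=(11,6) nearest=0 d=10 new=(6,5) → add node 1 parent=0 cost=5
2. q=(49,34) nearest=1 d=43 new=(11,10) → blocked by [3,12]×[7,9], reject
3. q=(19,1) nearest=1 d=13 new=(11,1) → add node 2 parent=1 cost=10
4. q=(24,24) nearest=1 d=19 new=(11,10) → blocked by [3,12]×[7,9], reject
5. q=(25,20) nearest=1 d=19 new=(11,10) → blocked by [3,12]×[7,9], reject
6. q=(7,21) nearest=1 d=16 new=(7,10) → blocked by [3,12]×[7,9], reject
7. q=(16,21) nearest=1 d=16 new=(11,10) → blocked by [3,12]×[7,9], reject
8. q=(44,35) nearest=2 d=34 new=(16,6) → blocked by [16,25]×[3,8], reject
9. q=(5,1) nearest=0 d=4 new=(5,1) → add node 3 parent=0 cost=4
10. q=(38,33) nearest=1 d=32 new=(11,10) → blocked by [3,12]×[7,9], reject
11. q=(48,35) nearest=2 d=37 new=(16,6) → blocked by [16,25]×[3,8], reject
12. q=(7,9) nearest=1 d=4 new=(7,9) → blocked by [3,12]×[7,9], reject
13. q=(9,20) nearest=1 d=15 new=(9,10) → blocked by [3,12]×[7,9], reject
14. q=(38,26) nearest=2 d=27 new=(16,6) → blocked by [16,25]×[3,8], reject
15. q=(28,6) nearest=2 d=17 new=(16,6) → blocked by [16,25]×[3,8], reject
16. q=(26,29) nearest=1 d=24 new=(11,10) → blocked by [3,12]×[7,9], reject
17. q=(36,23) nearest=2 d=25 new=(16,6) → blocked by [16,25]×[3,8], reject
18. q=(30,30) nearest=1 d=25 new=(11,10) → blocked by [3,12]×[7,9], reject
19. q=(44,9) nearest=2 d=33 new=(16,6) → blocked by [16,25]×[3,8], reject
20. q=(26,3) nearest=2 d=15 new=(16,3) → blocked by [16,25]×[3,8], reject
21. q=(2,17) nearest=1 d=12 new=(2,10) → blocked by [3,12]×[7,9], reject
22. q=(45,34) nearest=2 d=34 new=(16,6) → blocked by [16,25]×[3,8], reject
23. q=(45,34) nearest=2 d=34 new=(16,6) → blocked by [16,25]×[3,8], reject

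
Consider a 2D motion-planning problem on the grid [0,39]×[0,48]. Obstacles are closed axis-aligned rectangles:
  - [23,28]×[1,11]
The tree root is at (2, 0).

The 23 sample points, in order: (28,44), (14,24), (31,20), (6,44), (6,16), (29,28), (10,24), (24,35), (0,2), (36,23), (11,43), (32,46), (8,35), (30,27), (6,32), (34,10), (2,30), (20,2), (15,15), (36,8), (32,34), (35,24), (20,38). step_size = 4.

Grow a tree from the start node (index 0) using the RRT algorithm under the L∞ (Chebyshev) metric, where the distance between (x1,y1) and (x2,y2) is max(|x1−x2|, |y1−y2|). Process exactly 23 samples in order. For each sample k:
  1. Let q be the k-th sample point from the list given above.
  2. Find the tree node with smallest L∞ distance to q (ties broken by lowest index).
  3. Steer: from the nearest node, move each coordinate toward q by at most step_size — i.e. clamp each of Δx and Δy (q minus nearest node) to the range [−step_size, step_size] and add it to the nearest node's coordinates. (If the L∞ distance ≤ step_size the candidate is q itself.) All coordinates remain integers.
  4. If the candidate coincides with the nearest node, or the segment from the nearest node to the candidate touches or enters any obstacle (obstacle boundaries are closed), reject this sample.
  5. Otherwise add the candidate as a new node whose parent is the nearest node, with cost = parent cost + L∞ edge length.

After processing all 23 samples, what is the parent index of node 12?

Parent of node 12: 11

1. q=(28,44) nearest=0 d=44 new=(6,4) → add node 1 parent=0 cost=4
2. q=(14,24) nearest=1 d=20 new=(10,8) → add node 2 parent=1 cost=8
3. q=(31,20) nearest=2 d=21 new=(14,12) → add node 3 parent=2 cost=12
4. q=(6,44) nearest=3 d=32 new=(10,16) → add node 4 parent=3 cost=16
5. q=(6,16) nearest=4 d=4 new=(6,16) → add node 5 parent=4 cost=20
6. q=(29,28) nearest=3 d=16 new=(18,16) → add node 6 parent=3 cost=16
7. q=(10,24) nearest=4 d=8 new=(10,20) → add node 7 parent=4 cost=20
8. q=(24,35) nearest=7 d=15 new=(14,24) → add node 8 parent=7 cost=24
9. q=(0,2) nearest=0 d=2 new=(0,2) → add node 9 parent=0 cost=2
10. q=(36,23) nearest=6 d=18 new=(22,20) → add node 10 parent=6 cost=20
11. q=(11,43) nearest=8 d=19 new=(11,28) → add node 11 parent=8 cost=28
12. q=(32,46) nearest=11 d=21 new=(15,32) → add node 12 parent=11 cost=32
13. q=(8,35) nearest=11 d=7 new=(8,32) → add node 13 parent=11 cost=32
14. q=(30,27) nearest=10 d=8 new=(26,24) → add node 14 parent=10 cost=24
15. q=(6,32) nearest=13 d=2 new=(6,32) → add node 15 parent=13 cost=34
16. q=(34,10) nearest=10 d=12 new=(26,16) → add node 16 parent=10 cost=24
17. q=(2,30) nearest=15 d=4 new=(2,30) → add node 17 parent=15 cost=38
18. q=(20,2) nearest=2 d=10 new=(14,4) → add node 18 parent=2 cost=12
19. q=(15,15) nearest=3 d=3 new=(15,15) → add node 19 parent=3 cost=15
20. q=(36,8) nearest=16 d=10 new=(30,12) → add node 20 parent=16 cost=28
21. q=(32,34) nearest=14 d=10 new=(30,28) → add node 21 parent=14 cost=28
22. q=(35,24) nearest=21 d=5 new=(34,24) → add node 22 parent=21 cost=32
23. q=(20,38) nearest=12 d=6 new=(19,36) → add node 23 parent=12 cost=36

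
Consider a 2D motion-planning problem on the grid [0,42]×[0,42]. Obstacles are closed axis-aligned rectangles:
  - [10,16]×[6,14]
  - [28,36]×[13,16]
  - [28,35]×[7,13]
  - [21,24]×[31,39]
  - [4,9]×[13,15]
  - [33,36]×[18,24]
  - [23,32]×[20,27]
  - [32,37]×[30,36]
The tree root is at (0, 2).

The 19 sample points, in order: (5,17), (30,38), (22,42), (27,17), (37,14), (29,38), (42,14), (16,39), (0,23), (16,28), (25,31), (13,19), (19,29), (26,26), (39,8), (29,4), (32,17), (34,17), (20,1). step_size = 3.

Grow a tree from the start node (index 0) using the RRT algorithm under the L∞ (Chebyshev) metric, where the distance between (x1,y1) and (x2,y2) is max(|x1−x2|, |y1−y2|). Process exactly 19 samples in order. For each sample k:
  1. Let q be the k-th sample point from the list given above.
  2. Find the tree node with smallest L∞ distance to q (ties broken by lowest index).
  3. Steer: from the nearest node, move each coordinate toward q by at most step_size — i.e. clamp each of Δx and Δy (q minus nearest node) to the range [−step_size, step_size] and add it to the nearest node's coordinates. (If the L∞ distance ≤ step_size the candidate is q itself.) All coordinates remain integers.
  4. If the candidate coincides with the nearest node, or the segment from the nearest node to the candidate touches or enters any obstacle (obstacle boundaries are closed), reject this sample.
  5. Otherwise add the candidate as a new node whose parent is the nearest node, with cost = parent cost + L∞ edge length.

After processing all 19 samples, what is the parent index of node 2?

1. q=(5,17) nearest=0 d=15 new=(3,5) → add node 1 parent=0 cost=3
2. q=(30,38) nearest=1 d=33 new=(6,8) → add node 2 parent=1 cost=6
3. q=(22,42) nearest=2 d=34 new=(9,11) → add node 3 parent=2 cost=9
4. q=(27,17) nearest=3 d=18 new=(12,14) → blocked by [10,16]×[6,14], reject
5. q=(37,14) nearest=3 d=28 new=(12,14) → blocked by [10,16]×[6,14], reject
6. q=(29,38) nearest=3 d=27 new=(12,14) → blocked by [10,16]×[6,14], reject
7. q=(42,14) nearest=3 d=33 new=(12,14) → blocked by [10,16]×[6,14], reject
8. q=(16,39) nearest=3 d=28 new=(12,14) → blocked by [10,16]×[6,14], reject
9. q=(0,23) nearest=3 d=12 new=(6,14) → blocked by [4,9]×[13,15], reject
10. q=(16,28) nearest=3 d=17 new=(12,14) → blocked by [10,16]×[6,14], reject
11. q=(25,31) nearest=3 d=20 new=(12,14) → blocked by [10,16]×[6,14], reject
12. q=(13,19) nearest=3 d=8 new=(12,14) → blocked by [10,16]×[6,14], reject
13. q=(19,29) nearest=3 d=18 new=(12,14) → blocked by [10,16]×[6,14], reject
14. q=(26,26) nearest=3 d=17 new=(12,14) → blocked by [10,16]×[6,14], reject
15. q=(39,8) nearest=3 d=30 new=(12,8) → blocked by [10,16]×[6,14], reject
16. q=(29,4) nearest=3 d=20 new=(12,8) → blocked by [10,16]×[6,14], reject
17. q=(32,17) nearest=3 d=23 new=(12,14) → blocked by [10,16]×[6,14], reject
18. q=(34,17) nearest=3 d=25 new=(12,14) → blocked by [10,16]×[6,14], reject
19. q=(20,1) nearest=3 d=11 new=(12,8) → blocked by [10,16]×[6,14], reject

Parent of node 2: 1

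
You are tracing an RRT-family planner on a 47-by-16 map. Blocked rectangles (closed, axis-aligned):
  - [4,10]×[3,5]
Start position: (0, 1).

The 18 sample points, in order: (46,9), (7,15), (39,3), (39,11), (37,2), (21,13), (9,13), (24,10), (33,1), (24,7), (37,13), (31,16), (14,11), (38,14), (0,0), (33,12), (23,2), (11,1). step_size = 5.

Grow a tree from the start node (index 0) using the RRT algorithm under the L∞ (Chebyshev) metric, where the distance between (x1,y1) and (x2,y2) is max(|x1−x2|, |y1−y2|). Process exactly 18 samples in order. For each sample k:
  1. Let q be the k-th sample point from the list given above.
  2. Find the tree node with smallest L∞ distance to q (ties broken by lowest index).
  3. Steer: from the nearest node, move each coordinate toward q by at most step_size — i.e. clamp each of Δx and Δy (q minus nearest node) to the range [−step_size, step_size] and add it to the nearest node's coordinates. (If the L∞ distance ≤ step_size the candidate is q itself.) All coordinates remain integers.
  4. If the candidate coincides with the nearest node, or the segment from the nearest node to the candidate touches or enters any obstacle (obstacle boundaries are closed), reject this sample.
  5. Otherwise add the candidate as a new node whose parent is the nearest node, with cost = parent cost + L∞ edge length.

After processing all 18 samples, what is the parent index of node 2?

1. q=(46,9) nearest=0 d=46 new=(5,6) → blocked by [4,10]×[3,5], reject
2. q=(7,15) nearest=0 d=14 new=(5,6) → blocked by [4,10]×[3,5], reject
3. q=(39,3) nearest=0 d=39 new=(5,3) → blocked by [4,10]×[3,5], reject
4. q=(39,11) nearest=0 d=39 new=(5,6) → blocked by [4,10]×[3,5], reject
5. q=(37,2) nearest=0 d=37 new=(5,2) → add node 1 parent=0 cost=5
6. q=(21,13) nearest=1 d=16 new=(10,7) → blocked by [4,10]×[3,5], reject
7. q=(9,13) nearest=1 d=11 new=(9,7) → blocked by [4,10]×[3,5], reject
8. q=(24,10) nearest=1 d=19 new=(10,7) → blocked by [4,10]×[3,5], reject
9. q=(33,1) nearest=1 d=28 new=(10,1) → add node 2 parent=1 cost=10
10. q=(24,7) nearest=2 d=14 new=(15,6) → add node 3 parent=2 cost=15
11. q=(37,13) nearest=3 d=22 new=(20,11) → add node 4 parent=3 cost=20
12. q=(31,16) nearest=4 d=11 new=(25,16) → add node 5 parent=4 cost=25
13. q=(14,11) nearest=3 d=5 new=(14,11) → add node 6 parent=3 cost=20
14. q=(38,14) nearest=5 d=13 new=(30,14) → add node 7 parent=5 cost=30
15. q=(0,0) nearest=0 d=1 new=(0,0) → add node 8 parent=0 cost=1
16. q=(33,12) nearest=7 d=3 new=(33,12) → add node 9 parent=7 cost=33
17. q=(23,2) nearest=3 d=8 new=(20,2) → add node 10 parent=3 cost=20
18. q=(11,1) nearest=2 d=1 new=(11,1) → add node 11 parent=2 cost=11

Parent of node 2: 1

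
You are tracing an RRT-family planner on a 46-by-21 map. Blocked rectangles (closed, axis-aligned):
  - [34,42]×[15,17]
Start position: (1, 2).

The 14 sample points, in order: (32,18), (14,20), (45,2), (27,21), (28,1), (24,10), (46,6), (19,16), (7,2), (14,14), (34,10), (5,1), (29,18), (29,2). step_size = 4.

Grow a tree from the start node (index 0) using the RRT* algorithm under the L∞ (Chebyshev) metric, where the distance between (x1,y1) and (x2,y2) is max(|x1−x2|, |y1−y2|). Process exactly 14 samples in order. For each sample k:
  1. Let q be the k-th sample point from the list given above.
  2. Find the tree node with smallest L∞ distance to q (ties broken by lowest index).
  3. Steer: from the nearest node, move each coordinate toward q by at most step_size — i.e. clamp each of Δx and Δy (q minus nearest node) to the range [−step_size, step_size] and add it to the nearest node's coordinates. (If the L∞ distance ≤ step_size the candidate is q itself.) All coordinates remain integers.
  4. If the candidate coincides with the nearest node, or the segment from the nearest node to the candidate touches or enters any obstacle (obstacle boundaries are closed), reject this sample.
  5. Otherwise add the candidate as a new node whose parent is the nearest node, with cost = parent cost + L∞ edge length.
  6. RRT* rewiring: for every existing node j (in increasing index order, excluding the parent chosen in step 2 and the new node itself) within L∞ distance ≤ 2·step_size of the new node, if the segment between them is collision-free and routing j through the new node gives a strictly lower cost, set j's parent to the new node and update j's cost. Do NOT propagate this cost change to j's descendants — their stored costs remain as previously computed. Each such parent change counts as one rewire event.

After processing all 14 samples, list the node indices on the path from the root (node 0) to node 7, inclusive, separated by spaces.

1. q=(32,18) nearest=0 d=31 new=(5,6) → add node 1 parent=0 cost=4
2. q=(14,20) nearest=1 d=14 new=(9,10) → add node 2 parent=1 cost=8
3. q=(45,2) nearest=2 d=36 new=(13,6) → add node 3 parent=2 cost=12
4. q=(27,21) nearest=3 d=15 new=(17,10) → add node 4 parent=3 cost=16
5. q=(28,1) nearest=4 d=11 new=(21,6) → add node 5 parent=4 cost=20
6. q=(24,10) nearest=5 d=4 new=(24,10) → add node 6 parent=5 cost=24
7. q=(46,6) nearest=6 d=22 new=(28,6) → add node 7 parent=6 cost=28
8. q=(19,16) nearest=4 d=6 new=(19,14) → add node 8 parent=4 cost=20
9. q=(7,2) nearest=1 d=4 new=(7,2) → add node 9 parent=1 cost=8
10. q=(14,14) nearest=4 d=4 new=(14,14) → add node 10 parent=4 cost=20
11. q=(34,10) nearest=7 d=6 new=(32,10) → add node 11 parent=7 cost=32
12. q=(5,1) nearest=9 d=2 new=(5,1) → add node 12 parent=9 cost=10
13. q=(29,18) nearest=6 d=8 new=(28,14) → add node 13 parent=6 cost=28
14. q=(29,2) nearest=7 d=4 new=(29,2) → add node 14 parent=7 cost=32

Path: 0 1 2 3 4 5 6 7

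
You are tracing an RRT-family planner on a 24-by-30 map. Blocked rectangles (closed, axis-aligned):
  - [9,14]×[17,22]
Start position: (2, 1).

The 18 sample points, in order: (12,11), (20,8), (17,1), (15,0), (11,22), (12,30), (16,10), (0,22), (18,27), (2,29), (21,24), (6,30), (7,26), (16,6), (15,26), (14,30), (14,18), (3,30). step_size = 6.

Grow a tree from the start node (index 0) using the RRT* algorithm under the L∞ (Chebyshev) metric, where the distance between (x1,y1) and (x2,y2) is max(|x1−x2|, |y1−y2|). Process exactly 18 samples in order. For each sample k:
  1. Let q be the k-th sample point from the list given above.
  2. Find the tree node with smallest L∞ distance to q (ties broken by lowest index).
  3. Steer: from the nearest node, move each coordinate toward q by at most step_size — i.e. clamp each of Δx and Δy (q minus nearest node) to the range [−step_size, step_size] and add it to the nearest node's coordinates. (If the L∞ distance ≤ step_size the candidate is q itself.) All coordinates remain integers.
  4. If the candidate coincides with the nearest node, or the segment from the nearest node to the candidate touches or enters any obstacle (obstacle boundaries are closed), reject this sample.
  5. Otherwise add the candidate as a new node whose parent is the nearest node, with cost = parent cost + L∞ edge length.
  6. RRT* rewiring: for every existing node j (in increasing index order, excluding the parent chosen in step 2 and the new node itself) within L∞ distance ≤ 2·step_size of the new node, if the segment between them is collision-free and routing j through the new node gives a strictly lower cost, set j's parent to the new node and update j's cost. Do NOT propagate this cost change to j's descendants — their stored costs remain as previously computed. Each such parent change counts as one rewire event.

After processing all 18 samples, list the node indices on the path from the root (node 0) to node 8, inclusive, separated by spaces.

Path: 0 1 2 5 7 8

1. q=(12,11) nearest=0 d=10 new=(8,7) → add node 1 parent=0 cost=6
2. q=(20,8) nearest=1 d=12 new=(14,8) → add node 2 parent=1 cost=12
3. q=(17,1) nearest=2 d=7 new=(17,2) → add node 3 parent=2 cost=18
4. q=(15,0) nearest=3 d=2 new=(15,0) → add node 4 parent=3 cost=20
5. q=(11,22) nearest=2 d=14 new=(11,14) → add node 5 parent=2 cost=18
6. q=(12,30) nearest=5 d=16 new=(12,20) → blocked by [9,14]×[17,22], reject
7. q=(16,10) nearest=2 d=2 new=(16,10) → add node 6 parent=2 cost=14
8. q=(0,22) nearest=5 d=11 new=(5,20) → add node 7 parent=5 cost=24
9. q=(18,27) nearest=5 d=13 new=(17,20) → blocked by [9,14]×[17,22], reject
10. q=(2,29) nearest=7 d=9 new=(2,26) → add node 8 parent=7 cost=30
11. q=(21,24) nearest=5 d=10 new=(17,20) → blocked by [9,14]×[17,22], reject
12. q=(6,30) nearest=8 d=4 new=(6,30) → add node 9 parent=8 cost=34
13. q=(7,26) nearest=9 d=4 new=(7,26) → add node 10 parent=9 cost=38
14. q=(16,6) nearest=2 d=2 new=(16,6) → add node 11 parent=2 cost=14
15. q=(15,26) nearest=10 d=8 new=(13,26) → add node 12 parent=10 cost=44
16. q=(14,30) nearest=12 d=4 new=(14,30) → add node 13 parent=12 cost=48
17. q=(14,18) nearest=5 d=4 new=(14,18) → blocked by [9,14]×[17,22], reject
18. q=(3,30) nearest=9 d=3 new=(3,30) → add node 14 parent=9 cost=37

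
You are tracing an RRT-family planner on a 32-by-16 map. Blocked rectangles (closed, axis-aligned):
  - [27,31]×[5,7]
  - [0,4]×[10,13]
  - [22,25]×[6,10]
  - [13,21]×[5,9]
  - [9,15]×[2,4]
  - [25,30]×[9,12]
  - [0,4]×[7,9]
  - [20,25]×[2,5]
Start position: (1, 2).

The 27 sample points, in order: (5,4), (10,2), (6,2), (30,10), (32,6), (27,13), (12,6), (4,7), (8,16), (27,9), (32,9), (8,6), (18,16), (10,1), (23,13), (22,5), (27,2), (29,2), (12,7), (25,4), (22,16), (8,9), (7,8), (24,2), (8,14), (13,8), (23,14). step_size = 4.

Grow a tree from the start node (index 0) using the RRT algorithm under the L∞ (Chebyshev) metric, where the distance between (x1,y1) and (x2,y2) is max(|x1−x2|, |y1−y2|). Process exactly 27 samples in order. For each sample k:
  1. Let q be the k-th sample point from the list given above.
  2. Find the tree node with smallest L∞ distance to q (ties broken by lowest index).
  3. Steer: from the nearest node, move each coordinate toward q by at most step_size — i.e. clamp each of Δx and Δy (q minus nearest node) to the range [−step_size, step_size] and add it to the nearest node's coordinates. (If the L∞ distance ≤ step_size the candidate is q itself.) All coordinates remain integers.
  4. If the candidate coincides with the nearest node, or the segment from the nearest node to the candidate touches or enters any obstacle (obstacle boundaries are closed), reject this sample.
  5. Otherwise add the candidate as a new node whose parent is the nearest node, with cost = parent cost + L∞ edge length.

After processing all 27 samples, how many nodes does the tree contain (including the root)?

1. q=(5,4) nearest=0 d=4 new=(5,4) → add node 1 parent=0 cost=4
2. q=(10,2) nearest=1 d=5 new=(9,2) → blocked by [9,15]×[2,4], reject
3. q=(6,2) nearest=1 d=2 new=(6,2) → add node 2 parent=1 cost=6
4. q=(30,10) nearest=2 d=24 new=(10,6) → add node 3 parent=2 cost=10
5. q=(32,6) nearest=3 d=22 new=(14,6) → blocked by [13,21]×[5,9], reject
6. q=(27,13) nearest=3 d=17 new=(14,10) → blocked by [13,21]×[5,9], reject
7. q=(12,6) nearest=3 d=2 new=(12,6) → add node 4 parent=3 cost=12
8. q=(4,7) nearest=1 d=3 new=(4,7) → blocked by [0,4]×[7,9], reject
9. q=(8,16) nearest=3 d=10 new=(8,10) → add node 5 parent=3 cost=14
10. q=(27,9) nearest=4 d=15 new=(16,9) → blocked by [13,21]×[5,9], reject
11. q=(32,9) nearest=4 d=20 new=(16,9) → blocked by [13,21]×[5,9], reject
12. q=(8,6) nearest=3 d=2 new=(8,6) → add node 6 parent=3 cost=12
13. q=(18,16) nearest=3 d=10 new=(14,10) → blocked by [13,21]×[5,9], reject
14. q=(10,1) nearest=2 d=4 new=(10,1) → add node 7 parent=2 cost=10
15. q=(23,13) nearest=4 d=11 new=(16,10) → blocked by [13,21]×[5,9], reject
16. q=(22,5) nearest=4 d=10 new=(16,5) → blocked by [13,21]×[5,9], reject
17. q=(27,2) nearest=4 d=15 new=(16,2) → blocked by [13,21]×[5,9], reject
18. q=(29,2) nearest=4 d=17 new=(16,2) → blocked by [13,21]×[5,9], reject
19. q=(12,7) nearest=4 d=1 new=(12,7) → add node 8 parent=4 cost=13
20. q=(25,4) nearest=4 d=13 new=(16,4) → blocked by [13,21]×[5,9], reject
21. q=(22,16) nearest=4 d=10 new=(16,10) → blocked by [13,21]×[5,9], reject
22. q=(8,9) nearest=5 d=1 new=(8,9) → add node 9 parent=5 cost=15
23. q=(7,8) nearest=9 d=1 new=(7,8) → add node 10 parent=9 cost=16
24. q=(24,2) nearest=4 d=12 new=(16,2) → blocked by [13,21]×[5,9], reject
25. q=(8,14) nearest=5 d=4 new=(8,14) → add node 11 parent=5 cost=18
26. q=(13,8) nearest=8 d=1 new=(13,8) → blocked by [13,21]×[5,9], reject
27. q=(23,14) nearest=4 d=11 new=(16,10) → blocked by [13,21]×[5,9], reject

Node count: 12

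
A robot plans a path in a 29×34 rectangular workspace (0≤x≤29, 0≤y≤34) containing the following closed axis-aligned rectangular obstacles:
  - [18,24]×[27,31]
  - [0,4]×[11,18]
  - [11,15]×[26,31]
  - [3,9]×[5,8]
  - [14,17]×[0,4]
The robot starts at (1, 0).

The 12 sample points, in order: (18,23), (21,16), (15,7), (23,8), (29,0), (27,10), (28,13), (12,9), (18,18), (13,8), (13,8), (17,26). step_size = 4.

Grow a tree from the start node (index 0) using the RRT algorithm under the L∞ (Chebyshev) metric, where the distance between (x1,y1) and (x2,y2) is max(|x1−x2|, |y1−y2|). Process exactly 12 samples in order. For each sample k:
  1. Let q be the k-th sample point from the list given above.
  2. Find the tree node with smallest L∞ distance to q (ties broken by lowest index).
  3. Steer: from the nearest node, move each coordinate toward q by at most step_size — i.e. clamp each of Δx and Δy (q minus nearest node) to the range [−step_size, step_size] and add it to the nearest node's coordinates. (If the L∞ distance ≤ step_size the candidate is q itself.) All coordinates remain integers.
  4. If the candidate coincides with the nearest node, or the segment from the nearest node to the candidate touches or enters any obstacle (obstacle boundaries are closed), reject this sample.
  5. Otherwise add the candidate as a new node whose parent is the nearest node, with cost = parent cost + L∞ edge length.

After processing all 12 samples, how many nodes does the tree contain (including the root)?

Node count: 9

1. q=(18,23) nearest=0 d=23 new=(5,4) → add node 1 parent=0 cost=4
2. q=(21,16) nearest=1 d=16 new=(9,8) → blocked by [3,9]×[5,8], reject
3. q=(15,7) nearest=1 d=10 new=(9,7) → blocked by [3,9]×[5,8], reject
4. q=(23,8) nearest=1 d=18 new=(9,8) → blocked by [3,9]×[5,8], reject
5. q=(29,0) nearest=1 d=24 new=(9,0) → add node 2 parent=1 cost=8
6. q=(27,10) nearest=2 d=18 new=(13,4) → add node 3 parent=2 cost=12
7. q=(28,13) nearest=3 d=15 new=(17,8) → add node 4 parent=3 cost=16
8. q=(12,9) nearest=3 d=5 new=(12,8) → add node 5 parent=3 cost=16
9. q=(18,18) nearest=4 d=10 new=(18,12) → add node 6 parent=4 cost=20
10. q=(13,8) nearest=5 d=1 new=(13,8) → add node 7 parent=5 cost=17
11. q=(13,8) nearest=7 d=0 → coincident, reject
12. q=(17,26) nearest=6 d=14 new=(17,16) → add node 8 parent=6 cost=24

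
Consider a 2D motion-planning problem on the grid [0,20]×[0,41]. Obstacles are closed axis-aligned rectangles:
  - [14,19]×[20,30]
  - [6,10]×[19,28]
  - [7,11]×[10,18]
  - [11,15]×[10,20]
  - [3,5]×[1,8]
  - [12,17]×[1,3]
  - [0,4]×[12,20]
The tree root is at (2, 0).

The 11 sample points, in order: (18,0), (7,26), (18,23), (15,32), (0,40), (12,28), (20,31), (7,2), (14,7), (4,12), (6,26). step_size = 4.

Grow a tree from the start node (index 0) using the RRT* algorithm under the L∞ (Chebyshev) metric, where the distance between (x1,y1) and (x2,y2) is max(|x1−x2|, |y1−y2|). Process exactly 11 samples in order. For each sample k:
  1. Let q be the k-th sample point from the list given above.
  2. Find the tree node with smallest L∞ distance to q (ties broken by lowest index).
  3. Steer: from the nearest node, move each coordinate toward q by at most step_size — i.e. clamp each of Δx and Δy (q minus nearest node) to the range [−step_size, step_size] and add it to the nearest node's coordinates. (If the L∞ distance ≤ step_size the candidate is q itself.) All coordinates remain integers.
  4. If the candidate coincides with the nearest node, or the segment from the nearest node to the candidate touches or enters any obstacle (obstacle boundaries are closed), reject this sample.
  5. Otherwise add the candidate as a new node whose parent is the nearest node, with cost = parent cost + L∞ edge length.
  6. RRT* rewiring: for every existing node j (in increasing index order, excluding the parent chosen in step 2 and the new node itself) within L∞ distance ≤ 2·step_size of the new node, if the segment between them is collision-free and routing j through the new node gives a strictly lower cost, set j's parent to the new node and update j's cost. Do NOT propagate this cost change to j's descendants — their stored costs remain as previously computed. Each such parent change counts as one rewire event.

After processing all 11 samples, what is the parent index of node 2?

Parent of node 2: 0

1. q=(18,0) nearest=0 d=16 new=(6,0) → add node 1 parent=0 cost=4
2. q=(7,26) nearest=0 d=26 new=(6,4) → blocked by [3,5]×[1,8], reject
3. q=(18,23) nearest=0 d=23 new=(6,4) → blocked by [3,5]×[1,8], reject
4. q=(15,32) nearest=0 d=32 new=(6,4) → blocked by [3,5]×[1,8], reject
5. q=(0,40) nearest=0 d=40 new=(0,4) → add node 2 parent=0 cost=4
6. q=(12,28) nearest=2 d=24 new=(4,8) → blocked by [3,5]×[1,8], reject
7. q=(20,31) nearest=2 d=27 new=(4,8) → blocked by [3,5]×[1,8], reject
8. q=(7,2) nearest=1 d=2 new=(7,2) → add node 3 parent=1 cost=6
9. q=(14,7) nearest=3 d=7 new=(11,6) → add node 4 parent=3 cost=10
10. q=(4,12) nearest=4 d=7 new=(7,10) → blocked by [7,11]×[10,18], reject
11. q=(6,26) nearest=4 d=20 new=(7,10) → blocked by [7,11]×[10,18], reject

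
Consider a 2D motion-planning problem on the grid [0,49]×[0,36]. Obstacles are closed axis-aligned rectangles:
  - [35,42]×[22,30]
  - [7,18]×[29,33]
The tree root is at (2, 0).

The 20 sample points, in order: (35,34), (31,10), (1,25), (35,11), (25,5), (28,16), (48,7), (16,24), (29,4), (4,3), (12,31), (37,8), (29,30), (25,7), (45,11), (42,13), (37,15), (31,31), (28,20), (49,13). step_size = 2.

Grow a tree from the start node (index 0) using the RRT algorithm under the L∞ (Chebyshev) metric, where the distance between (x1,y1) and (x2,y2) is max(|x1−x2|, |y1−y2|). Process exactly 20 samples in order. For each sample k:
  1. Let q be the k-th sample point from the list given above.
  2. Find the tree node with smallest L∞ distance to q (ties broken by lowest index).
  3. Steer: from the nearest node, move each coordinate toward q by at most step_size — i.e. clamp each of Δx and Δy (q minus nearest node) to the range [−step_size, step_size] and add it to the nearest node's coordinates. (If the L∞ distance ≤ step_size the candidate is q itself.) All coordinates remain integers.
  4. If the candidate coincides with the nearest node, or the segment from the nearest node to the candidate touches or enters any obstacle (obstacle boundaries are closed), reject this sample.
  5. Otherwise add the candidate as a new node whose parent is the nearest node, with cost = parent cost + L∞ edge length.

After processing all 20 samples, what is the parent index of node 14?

1. q=(35,34) nearest=0 d=34 new=(4,2) → add node 1 parent=0 cost=2
2. q=(31,10) nearest=1 d=27 new=(6,4) → add node 2 parent=1 cost=4
3. q=(1,25) nearest=2 d=21 new=(4,6) → add node 3 parent=2 cost=6
4. q=(35,11) nearest=2 d=29 new=(8,6) → add node 4 parent=2 cost=6
5. q=(25,5) nearest=4 d=17 new=(10,5) → add node 5 parent=4 cost=8
6. q=(28,16) nearest=5 d=18 new=(12,7) → add node 6 parent=5 cost=10
7. q=(48,7) nearest=6 d=36 new=(14,7) → add node 7 parent=6 cost=12
8. q=(16,24) nearest=6 d=17 new=(14,9) → add node 8 parent=6 cost=12
9. q=(29,4) nearest=7 d=15 new=(16,5) → add node 9 parent=7 cost=14
10. q=(4,3) nearest=1 d=1 new=(4,3) → add node 10 parent=1 cost=3
11. q=(12,31) nearest=8 d=22 new=(12,11) → add node 11 parent=8 cost=14
12. q=(37,8) nearest=9 d=21 new=(18,7) → add node 12 parent=9 cost=16
13. q=(29,30) nearest=11 d=19 new=(14,13) → add node 13 parent=11 cost=16
14. q=(25,7) nearest=12 d=7 new=(20,7) → add node 14 parent=12 cost=18
15. q=(45,11) nearest=14 d=25 new=(22,9) → add node 15 parent=14 cost=20
16. q=(42,13) nearest=15 d=20 new=(24,11) → add node 16 parent=15 cost=22
17. q=(37,15) nearest=16 d=13 new=(26,13) → add node 17 parent=16 cost=24
18. q=(31,31) nearest=13 d=18 new=(16,15) → add node 18 parent=13 cost=18
19. q=(28,20) nearest=17 d=7 new=(28,15) → add node 19 parent=17 cost=26
20. q=(49,13) nearest=19 d=21 new=(30,13) → add node 20 parent=19 cost=28

Parent of node 14: 12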